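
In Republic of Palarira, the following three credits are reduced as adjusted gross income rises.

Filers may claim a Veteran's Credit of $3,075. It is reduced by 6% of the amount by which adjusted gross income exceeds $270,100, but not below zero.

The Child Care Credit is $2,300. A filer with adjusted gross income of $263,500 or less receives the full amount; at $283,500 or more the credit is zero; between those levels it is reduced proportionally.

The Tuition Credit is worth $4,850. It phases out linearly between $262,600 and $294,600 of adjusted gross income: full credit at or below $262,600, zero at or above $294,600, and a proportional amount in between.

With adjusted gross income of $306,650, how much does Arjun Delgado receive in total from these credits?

$882

Veteran's Credit: 6% of the $36,550 excess over $270,100 is $2,193; credit = $3,075 − $2,193 = $882.
Child Care Credit: $306,650 is at or above $283,500, so the credit is $0.
Tuition Credit: $306,650 is at or above $294,600, so the credit is $0.
Total: $882 + $0 + $0 = $882.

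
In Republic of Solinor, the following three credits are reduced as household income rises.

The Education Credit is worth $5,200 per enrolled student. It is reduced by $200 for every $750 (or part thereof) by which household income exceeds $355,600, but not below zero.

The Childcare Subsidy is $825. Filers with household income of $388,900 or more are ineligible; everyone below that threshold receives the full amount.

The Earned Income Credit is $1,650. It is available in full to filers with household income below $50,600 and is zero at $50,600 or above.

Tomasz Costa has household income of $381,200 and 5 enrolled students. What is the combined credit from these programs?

$19,825

Education Credit: base = 5 × $5,200 = $26,000. income exceeds $355,600 by $25,600, which is 35 full-or-partial $750 increments; reduction = 35 × $200 = $7,000, leaving $19,000.
Childcare Subsidy: $381,200 is below the $388,900 cutoff, so the full $825 applies.
Earned Income Credit: $381,200 meets or exceeds the $50,600 cutoff, so the credit is $0.
Total: $19,000 + $825 + $0 = $19,825.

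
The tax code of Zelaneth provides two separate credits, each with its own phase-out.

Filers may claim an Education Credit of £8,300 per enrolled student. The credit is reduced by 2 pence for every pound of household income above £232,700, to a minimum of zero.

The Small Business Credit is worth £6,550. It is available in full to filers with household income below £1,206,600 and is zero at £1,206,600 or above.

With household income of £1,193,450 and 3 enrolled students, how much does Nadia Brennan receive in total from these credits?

£12,235

Education Credit: base = 3 × £8,300 = £24,900. 2% of the £960,750 excess over £232,700 is £19,215; credit = £24,900 − £19,215 = £5,685.
Small Business Credit: £1,193,450 is below the £1,206,600 cutoff, so the full £6,550 applies.
Total: £5,685 + £6,550 = £12,235.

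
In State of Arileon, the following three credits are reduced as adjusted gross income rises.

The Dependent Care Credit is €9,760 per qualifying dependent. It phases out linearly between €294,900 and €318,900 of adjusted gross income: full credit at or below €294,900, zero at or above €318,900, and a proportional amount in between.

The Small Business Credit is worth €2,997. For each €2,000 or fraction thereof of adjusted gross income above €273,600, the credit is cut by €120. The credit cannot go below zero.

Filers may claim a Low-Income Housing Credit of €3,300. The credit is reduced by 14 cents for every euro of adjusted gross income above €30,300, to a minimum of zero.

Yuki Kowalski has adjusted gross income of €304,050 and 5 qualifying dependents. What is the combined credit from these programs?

€31,272

Dependent Care Credit: base = 5 × €9,760 = €48,800. €304,050 is €9,150 into a €24,000 phase-out range, leaving 14,850/24,000 of the credit: €48,800 × 14,850/24,000 = €30,195.
Small Business Credit: income exceeds €273,600 by €30,450, which is 16 full-or-partial €2,000 increments; reduction = 16 × €120 = €1,920, leaving €1,077.
Low-Income Housing Credit: 14% of the €273,750 excess over €30,300 is €38,325 ≥ base, so the credit is €0.
Total: €30,195 + €1,077 + €0 = €31,272.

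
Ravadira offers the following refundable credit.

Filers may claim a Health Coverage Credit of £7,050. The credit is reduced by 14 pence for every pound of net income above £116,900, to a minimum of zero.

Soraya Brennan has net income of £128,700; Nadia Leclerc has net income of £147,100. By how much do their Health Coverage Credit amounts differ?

£2,576

Soraya (£128,700): Health Coverage Credit: 14% of the £11,800 excess over £116,900 is £1,652; credit = £7,050 − £1,652 = £5,398.
Nadia (£147,100): Health Coverage Credit: 14% of the £30,200 excess over £116,900 is £4,228; credit = £7,050 − £4,228 = £2,822.
Difference: |£5,398 − £2,822| = £2,576.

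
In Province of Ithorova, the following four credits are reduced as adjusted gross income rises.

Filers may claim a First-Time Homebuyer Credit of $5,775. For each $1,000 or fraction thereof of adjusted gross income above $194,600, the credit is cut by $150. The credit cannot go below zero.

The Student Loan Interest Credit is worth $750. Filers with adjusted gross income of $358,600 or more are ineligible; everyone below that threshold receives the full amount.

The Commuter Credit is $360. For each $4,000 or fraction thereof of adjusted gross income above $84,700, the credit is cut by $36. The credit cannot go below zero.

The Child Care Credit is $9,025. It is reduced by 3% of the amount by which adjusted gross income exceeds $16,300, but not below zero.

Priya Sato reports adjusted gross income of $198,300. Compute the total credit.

First-Time Homebuyer Credit: income exceeds $194,600 by $3,700, which is 4 full-or-partial $1,000 increments; reduction = 4 × $150 = $600, leaving $5,175.
Student Loan Interest Credit: $198,300 is below the $358,600 cutoff, so the full $750 applies.
Commuter Credit: income exceeds $84,700 by $113,600 → 29 increments × $36 = $1,044 ≥ base, so the credit is $0.
Child Care Credit: 3% of the $182,000 excess over $16,300 is $5,460; credit = $9,025 − $5,460 = $3,565.
Total: $5,175 + $750 + $0 + $3,565 = $9,490.

$9,490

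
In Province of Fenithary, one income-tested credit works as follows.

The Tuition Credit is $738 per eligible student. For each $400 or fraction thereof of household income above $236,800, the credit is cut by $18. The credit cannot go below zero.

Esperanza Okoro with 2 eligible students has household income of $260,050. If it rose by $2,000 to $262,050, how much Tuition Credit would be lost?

At $260,050 — base = 2 × $738 = $1,476. income exceeds $236,800 by $23,250, which is 59 full-or-partial $400 increments; reduction = 59 × $18 = $1,062, leaving $414.
At $262,050 — base = 2 × $738 = $1,476. income exceeds $236,800 by $25,250, which is 64 full-or-partial $400 increments; reduction = 64 × $18 = $1,152, leaving $324.
Lost: $414 − $324 = $90.

$90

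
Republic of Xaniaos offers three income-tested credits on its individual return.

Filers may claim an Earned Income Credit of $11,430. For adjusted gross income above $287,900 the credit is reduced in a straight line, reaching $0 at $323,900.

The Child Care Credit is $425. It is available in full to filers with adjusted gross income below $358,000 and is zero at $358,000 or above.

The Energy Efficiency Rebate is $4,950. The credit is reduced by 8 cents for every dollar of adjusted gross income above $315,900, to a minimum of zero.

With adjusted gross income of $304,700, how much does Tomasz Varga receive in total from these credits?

Earned Income Credit: $304,700 is $16,800 into a $36,000 phase-out range, leaving 19,200/36,000 of the credit: $11,430 × 19,200/36,000 = $6,096.
Child Care Credit: $304,700 is below the $358,000 cutoff, so the full $425 applies.
Energy Efficiency Rebate: $304,700 is at or below the $315,900 threshold, so the full $4,950 applies.
Total: $6,096 + $425 + $4,950 = $11,471.

$11,471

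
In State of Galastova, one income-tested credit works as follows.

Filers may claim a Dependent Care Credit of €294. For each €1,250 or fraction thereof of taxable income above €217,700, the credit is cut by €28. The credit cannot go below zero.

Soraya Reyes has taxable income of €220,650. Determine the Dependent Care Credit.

Dependent Care Credit: income exceeds €217,700 by €2,950, which is 3 full-or-partial €1,250 increments; reduction = 3 × €28 = €84, leaving €210.

€210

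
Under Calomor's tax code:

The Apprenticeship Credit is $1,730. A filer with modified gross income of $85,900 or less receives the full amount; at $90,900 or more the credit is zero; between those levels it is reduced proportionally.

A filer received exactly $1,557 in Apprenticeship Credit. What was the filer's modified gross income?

$86,400

$1,557 is 1,557/1,730 of the full $1,730, so 173/1,730 of the $5,000 range has been used: income = $85,900 + $5,000 × 173/1,730 = $86,400.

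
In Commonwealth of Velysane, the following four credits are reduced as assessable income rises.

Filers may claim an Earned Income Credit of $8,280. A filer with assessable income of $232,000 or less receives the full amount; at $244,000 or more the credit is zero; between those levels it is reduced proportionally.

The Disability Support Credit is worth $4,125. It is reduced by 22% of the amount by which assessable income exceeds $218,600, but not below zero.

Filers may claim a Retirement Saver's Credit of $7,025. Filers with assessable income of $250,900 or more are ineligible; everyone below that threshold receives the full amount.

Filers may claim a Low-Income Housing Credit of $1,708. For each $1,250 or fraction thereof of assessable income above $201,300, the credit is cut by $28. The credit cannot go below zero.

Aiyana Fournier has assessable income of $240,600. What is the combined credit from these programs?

$10,183

Earned Income Credit: $240,600 is $8,600 into a $12,000 phase-out range, leaving 3,400/12,000 of the credit: $8,280 × 3,400/12,000 = $2,346.
Disability Support Credit: 22% of the $22,000 excess over $218,600 is $4,840 ≥ base, so the credit is $0.
Retirement Saver's Credit: $240,600 is below the $250,900 cutoff, so the full $7,025 applies.
Low-Income Housing Credit: income exceeds $201,300 by $39,300, which is 32 full-or-partial $1,250 increments; reduction = 32 × $28 = $896, leaving $812.
Total: $2,346 + $0 + $7,025 + $812 = $10,183.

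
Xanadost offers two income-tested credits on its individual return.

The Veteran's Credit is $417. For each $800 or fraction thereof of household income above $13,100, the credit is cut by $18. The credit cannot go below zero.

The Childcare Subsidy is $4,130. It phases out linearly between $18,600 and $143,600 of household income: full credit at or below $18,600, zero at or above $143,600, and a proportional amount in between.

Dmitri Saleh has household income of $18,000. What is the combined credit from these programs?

$4,421

Veteran's Credit: income exceeds $13,100 by $4,900, which is 7 full-or-partial $800 increments; reduction = 7 × $18 = $126, leaving $291.
Childcare Subsidy: $18,000 is at or below the $18,600 threshold, so the full $4,130 applies.
Total: $291 + $4,130 = $4,421.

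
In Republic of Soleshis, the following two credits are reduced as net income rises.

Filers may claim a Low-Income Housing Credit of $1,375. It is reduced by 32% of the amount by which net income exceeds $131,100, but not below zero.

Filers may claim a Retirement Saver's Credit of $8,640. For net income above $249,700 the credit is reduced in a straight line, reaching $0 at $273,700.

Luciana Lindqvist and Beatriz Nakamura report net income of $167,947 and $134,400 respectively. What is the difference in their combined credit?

$319

Luciana ($167,947): Low-Income Housing Credit: 32% of the $36,847 excess over $131,100 is $11,791.04 ≥ base, so the credit is $0. Retirement Saver's Credit: $167,947 is at or below the $249,700 threshold, so the full $8,640 applies. total $0 + $8,640 = $8,640
Beatriz ($134,400): Low-Income Housing Credit: 32% of the $3,300 excess over $131,100 is $1,056; credit = $1,375 − $1,056 = $319. Retirement Saver's Credit: $134,400 is at or below the $249,700 threshold, so the full $8,640 applies. total $319 + $8,640 = $8,959
Difference: |$8,640 − $8,959| = $319.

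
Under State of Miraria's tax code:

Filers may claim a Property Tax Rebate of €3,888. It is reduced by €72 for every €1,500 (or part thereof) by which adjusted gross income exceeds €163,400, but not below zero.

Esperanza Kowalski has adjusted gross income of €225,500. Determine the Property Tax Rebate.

€864

Property Tax Rebate: income exceeds €163,400 by €62,100, which is 42 full-or-partial €1,500 increments; reduction = 42 × €72 = €3,024, leaving €864.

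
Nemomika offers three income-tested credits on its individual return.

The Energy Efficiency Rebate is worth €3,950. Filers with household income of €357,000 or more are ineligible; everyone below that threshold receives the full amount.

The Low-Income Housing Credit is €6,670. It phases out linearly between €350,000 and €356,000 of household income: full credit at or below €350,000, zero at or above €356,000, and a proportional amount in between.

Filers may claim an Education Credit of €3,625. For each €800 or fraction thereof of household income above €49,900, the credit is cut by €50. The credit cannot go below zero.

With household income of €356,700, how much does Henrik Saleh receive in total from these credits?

€3,950

Energy Efficiency Rebate: €356,700 is below the €357,000 cutoff, so the full €3,950 applies.
Low-Income Housing Credit: €356,700 is at or above €356,000, so the credit is €0.
Education Credit: income exceeds €49,900 by €306,800 → 384 increments × €50 = €19,200 ≥ base, so the credit is €0.
Total: €3,950 + €0 + €0 = €3,950.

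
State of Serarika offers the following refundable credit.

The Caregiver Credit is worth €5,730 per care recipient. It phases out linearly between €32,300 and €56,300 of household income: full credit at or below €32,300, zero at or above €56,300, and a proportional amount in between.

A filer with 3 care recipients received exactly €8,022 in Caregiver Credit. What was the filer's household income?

€45,100

Full credit = 3 × €5,730 = €17,190.
€8,022 is 8,022/17,190 of the full €17,190, so 9,168/17,190 of the €24,000 range has been used: income = €32,300 + €24,000 × 9,168/17,190 = €45,100.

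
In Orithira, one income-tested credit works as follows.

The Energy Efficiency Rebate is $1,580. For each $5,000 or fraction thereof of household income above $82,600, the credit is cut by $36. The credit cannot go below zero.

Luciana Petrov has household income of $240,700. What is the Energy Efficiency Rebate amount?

$428

Energy Efficiency Rebate: income exceeds $82,600 by $158,100, which is 32 full-or-partial $5,000 increments; reduction = 32 × $36 = $1,152, leaving $428.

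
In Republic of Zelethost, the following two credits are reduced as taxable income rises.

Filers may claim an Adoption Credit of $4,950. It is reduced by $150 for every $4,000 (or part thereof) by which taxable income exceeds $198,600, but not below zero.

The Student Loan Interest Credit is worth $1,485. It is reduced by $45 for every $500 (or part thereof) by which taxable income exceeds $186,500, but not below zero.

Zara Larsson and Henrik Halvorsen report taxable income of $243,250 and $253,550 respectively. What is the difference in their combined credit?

Zara ($243,250): Adoption Credit: income exceeds $198,600 by $44,650, which is 12 full-or-partial $4,000 increments; reduction = 12 × $150 = $1,800, leaving $3,150. Student Loan Interest Credit: income exceeds $186,500 by $56,750 → 114 increments × $45 = $5,130 ≥ base, so the credit is $0. total $3,150 + $0 = $3,150
Henrik ($253,550): Adoption Credit: income exceeds $198,600 by $54,950, which is 14 full-or-partial $4,000 increments; reduction = 14 × $150 = $2,100, leaving $2,850. Student Loan Interest Credit: income exceeds $186,500 by $67,050 → 135 increments × $45 = $6,075 ≥ base, so the credit is $0. total $2,850 + $0 = $2,850
Difference: |$3,150 − $2,850| = $300.

$300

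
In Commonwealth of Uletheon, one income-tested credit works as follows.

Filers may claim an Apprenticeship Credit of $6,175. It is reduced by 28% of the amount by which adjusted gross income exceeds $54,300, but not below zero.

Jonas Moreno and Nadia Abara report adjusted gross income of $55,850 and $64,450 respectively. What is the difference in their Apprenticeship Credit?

Jonas ($55,850): Apprenticeship Credit: 28% of the $1,550 excess over $54,300 is $434; credit = $6,175 − $434 = $5,741.
Nadia ($64,450): Apprenticeship Credit: 28% of the $10,150 excess over $54,300 is $2,842; credit = $6,175 − $2,842 = $3,333.
Difference: |$5,741 − $3,333| = $2,408.

$2,408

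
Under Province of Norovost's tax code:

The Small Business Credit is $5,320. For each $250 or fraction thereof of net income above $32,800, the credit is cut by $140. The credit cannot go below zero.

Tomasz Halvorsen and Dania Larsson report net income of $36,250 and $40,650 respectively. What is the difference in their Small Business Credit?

Tomasz ($36,250): Small Business Credit: income exceeds $32,800 by $3,450, which is 14 full-or-partial $250 increments; reduction = 14 × $140 = $1,960, leaving $3,360.
Dania ($40,650): Small Business Credit: income exceeds $32,800 by $7,850, which is 32 full-or-partial $250 increments; reduction = 32 × $140 = $4,480, leaving $840.
Difference: |$3,360 − $840| = $2,520.

$2,520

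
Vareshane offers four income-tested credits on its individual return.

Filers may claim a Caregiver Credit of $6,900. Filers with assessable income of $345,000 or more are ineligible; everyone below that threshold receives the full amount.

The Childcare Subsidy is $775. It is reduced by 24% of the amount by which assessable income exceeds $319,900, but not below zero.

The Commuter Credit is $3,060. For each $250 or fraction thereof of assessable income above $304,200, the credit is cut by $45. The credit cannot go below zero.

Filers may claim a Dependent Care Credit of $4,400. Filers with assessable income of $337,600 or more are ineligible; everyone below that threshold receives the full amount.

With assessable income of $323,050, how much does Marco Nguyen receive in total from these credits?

Caregiver Credit: $323,050 is below the $345,000 cutoff, so the full $6,900 applies.
Childcare Subsidy: 24% of the $3,150 excess over $319,900 is $756; credit = $775 − $756 = $19.
Commuter Credit: income exceeds $304,200 by $18,850 → 76 increments × $45 = $3,420 ≥ base, so the credit is $0.
Dependent Care Credit: $323,050 is below the $337,600 cutoff, so the full $4,400 applies.
Total: $6,900 + $19 + $0 + $4,400 = $11,319.

$11,319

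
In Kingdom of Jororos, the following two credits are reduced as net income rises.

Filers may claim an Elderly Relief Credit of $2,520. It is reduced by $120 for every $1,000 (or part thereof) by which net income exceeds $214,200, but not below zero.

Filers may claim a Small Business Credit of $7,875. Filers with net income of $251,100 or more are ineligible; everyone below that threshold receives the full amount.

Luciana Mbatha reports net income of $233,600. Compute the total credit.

$7,995

Elderly Relief Credit: income exceeds $214,200 by $19,400, which is 20 full-or-partial $1,000 increments; reduction = 20 × $120 = $2,400, leaving $120.
Small Business Credit: $233,600 is below the $251,100 cutoff, so the full $7,875 applies.
Total: $120 + $7,875 = $7,995.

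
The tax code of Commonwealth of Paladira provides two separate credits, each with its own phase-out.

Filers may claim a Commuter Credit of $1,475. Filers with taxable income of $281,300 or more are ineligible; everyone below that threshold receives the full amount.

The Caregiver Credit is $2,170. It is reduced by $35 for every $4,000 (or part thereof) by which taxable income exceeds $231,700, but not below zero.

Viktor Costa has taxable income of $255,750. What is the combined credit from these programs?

Commuter Credit: $255,750 is below the $281,300 cutoff, so the full $1,475 applies.
Caregiver Credit: income exceeds $231,700 by $24,050, which is 7 full-or-partial $4,000 increments; reduction = 7 × $35 = $245, leaving $1,925.
Total: $1,475 + $1,925 = $3,400.

$3,400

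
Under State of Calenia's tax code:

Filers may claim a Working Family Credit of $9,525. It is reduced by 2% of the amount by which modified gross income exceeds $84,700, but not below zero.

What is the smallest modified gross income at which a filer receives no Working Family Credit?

$560,950

The credit falls by 2% of each dollar above $84,700, so it reaches zero when the excess is $9,525 / 2% = $476,250: income = $84,700 + $476,250 = $560,950.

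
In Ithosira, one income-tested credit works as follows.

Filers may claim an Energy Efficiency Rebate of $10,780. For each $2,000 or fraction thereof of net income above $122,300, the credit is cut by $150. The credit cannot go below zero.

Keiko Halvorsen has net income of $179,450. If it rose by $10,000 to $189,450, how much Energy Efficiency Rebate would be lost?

$750

At $179,450 — income exceeds $122,300 by $57,150, which is 29 full-or-partial $2,000 increments; reduction = 29 × $150 = $4,350, leaving $6,430.
At $189,450 — income exceeds $122,300 by $67,150, which is 34 full-or-partial $2,000 increments; reduction = 34 × $150 = $5,100, leaving $5,680.
Lost: $6,430 − $5,680 = $750.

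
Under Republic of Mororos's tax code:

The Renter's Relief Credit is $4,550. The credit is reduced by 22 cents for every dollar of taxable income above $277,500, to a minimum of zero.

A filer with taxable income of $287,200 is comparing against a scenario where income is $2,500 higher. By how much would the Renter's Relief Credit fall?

$550

At $287,200 — 22% of the $9,700 excess over $277,500 is $2,134; credit = $4,550 − $2,134 = $2,416.
At $289,700 — 22% of the $12,200 excess over $277,500 is $2,684; credit = $4,550 − $2,684 = $1,866.
Lost: $2,416 − $1,866 = $550.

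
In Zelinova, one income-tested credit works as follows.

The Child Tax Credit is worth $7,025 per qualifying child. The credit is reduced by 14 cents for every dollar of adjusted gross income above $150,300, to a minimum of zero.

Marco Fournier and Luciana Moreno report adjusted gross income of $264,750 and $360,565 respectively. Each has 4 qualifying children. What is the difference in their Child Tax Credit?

Marco ($264,750): Child Tax Credit: base = 4 × $7,025 = $28,100. 14% of the $114,450 excess over $150,300 is $16,023; credit = $28,100 − $16,023 = $12,077.
Luciana ($360,565): Child Tax Credit: base = 4 × $7,025 = $28,100. 14% of the $210,265 excess over $150,300 is $29,437.10 ≥ base, so the credit is $0.
Difference: |$12,077 − $0| = $12,077.

$12,077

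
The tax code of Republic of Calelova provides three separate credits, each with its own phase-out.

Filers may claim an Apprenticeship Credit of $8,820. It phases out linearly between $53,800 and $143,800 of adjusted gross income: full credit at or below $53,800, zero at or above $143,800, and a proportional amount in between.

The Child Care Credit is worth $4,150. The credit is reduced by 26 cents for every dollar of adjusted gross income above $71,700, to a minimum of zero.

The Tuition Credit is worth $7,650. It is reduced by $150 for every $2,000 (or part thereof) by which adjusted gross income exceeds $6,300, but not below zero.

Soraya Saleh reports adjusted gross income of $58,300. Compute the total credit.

$16,279

Apprenticeship Credit: $58,300 is $4,500 into a $90,000 phase-out range, leaving 85,500/90,000 of the credit: $8,820 × 85,500/90,000 = $8,379.
Child Care Credit: $58,300 is at or below the $71,700 threshold, so the full $4,150 applies.
Tuition Credit: income exceeds $6,300 by $52,000, which is 26 full-or-partial $2,000 increments; reduction = 26 × $150 = $3,900, leaving $3,750.
Total: $8,379 + $4,150 + $3,750 = $16,279.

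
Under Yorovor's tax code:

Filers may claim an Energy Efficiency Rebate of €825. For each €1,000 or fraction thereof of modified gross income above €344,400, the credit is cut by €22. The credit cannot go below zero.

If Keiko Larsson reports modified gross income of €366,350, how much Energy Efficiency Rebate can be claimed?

€341

Energy Efficiency Rebate: income exceeds €344,400 by €21,950, which is 22 full-or-partial €1,000 increments; reduction = 22 × €22 = €484, leaving €341.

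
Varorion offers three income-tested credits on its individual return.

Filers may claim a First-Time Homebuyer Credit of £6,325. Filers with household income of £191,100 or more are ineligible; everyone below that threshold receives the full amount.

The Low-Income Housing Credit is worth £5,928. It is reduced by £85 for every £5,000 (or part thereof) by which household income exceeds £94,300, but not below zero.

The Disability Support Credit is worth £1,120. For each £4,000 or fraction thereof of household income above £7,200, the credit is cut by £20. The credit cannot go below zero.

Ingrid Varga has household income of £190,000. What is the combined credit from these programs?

First-Time Homebuyer Credit: £190,000 is below the £191,100 cutoff, so the full £6,325 applies.
Low-Income Housing Credit: income exceeds £94,300 by £95,700, which is 20 full-or-partial £5,000 increments; reduction = 20 × £85 = £1,700, leaving £4,228.
Disability Support Credit: income exceeds £7,200 by £182,800, which is 46 full-or-partial £4,000 increments; reduction = 46 × £20 = £920, leaving £200.
Total: £6,325 + £4,228 + £200 = £10,753.

£10,753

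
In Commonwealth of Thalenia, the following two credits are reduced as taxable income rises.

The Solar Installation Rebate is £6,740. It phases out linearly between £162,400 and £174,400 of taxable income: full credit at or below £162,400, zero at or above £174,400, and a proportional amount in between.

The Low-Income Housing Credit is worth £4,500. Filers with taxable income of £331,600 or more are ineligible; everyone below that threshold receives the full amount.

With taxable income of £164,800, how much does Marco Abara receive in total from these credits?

£9,892

Solar Installation Rebate: £164,800 is £2,400 into a £12,000 phase-out range, leaving 9,600/12,000 of the credit: £6,740 × 9,600/12,000 = £5,392.
Low-Income Housing Credit: £164,800 is below the £331,600 cutoff, so the full £4,500 applies.
Total: £5,392 + £4,500 = £9,892.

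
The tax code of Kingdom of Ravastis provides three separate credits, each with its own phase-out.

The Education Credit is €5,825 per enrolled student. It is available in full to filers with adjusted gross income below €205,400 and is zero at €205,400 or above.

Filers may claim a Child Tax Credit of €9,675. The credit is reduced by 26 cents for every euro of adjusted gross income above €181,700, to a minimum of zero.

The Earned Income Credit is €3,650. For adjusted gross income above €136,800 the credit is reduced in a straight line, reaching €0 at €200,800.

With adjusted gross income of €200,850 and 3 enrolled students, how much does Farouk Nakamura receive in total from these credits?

€22,171

Education Credit: base = 3 × €5,825 = €17,475. €200,850 is below the €205,400 cutoff, so the full €17,475 applies.
Child Tax Credit: 26% of the €19,150 excess over €181,700 is €4,979; credit = €9,675 − €4,979 = €4,696.
Earned Income Credit: €200,850 is at or above €200,800, so the credit is €0.
Total: €17,475 + €4,696 + €0 = €22,171.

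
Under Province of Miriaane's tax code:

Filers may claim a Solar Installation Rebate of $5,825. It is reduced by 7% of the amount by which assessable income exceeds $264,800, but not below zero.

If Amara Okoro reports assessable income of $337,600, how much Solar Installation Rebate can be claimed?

$729

Solar Installation Rebate: 7% of the $72,800 excess over $264,800 is $5,096; credit = $5,825 − $5,096 = $729.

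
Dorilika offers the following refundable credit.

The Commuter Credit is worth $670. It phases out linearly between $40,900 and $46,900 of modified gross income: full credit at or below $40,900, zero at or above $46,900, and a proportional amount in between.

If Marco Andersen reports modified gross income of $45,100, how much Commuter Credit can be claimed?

$201

Commuter Credit: $45,100 is $4,200 into a $6,000 phase-out range, leaving 1,800/6,000 of the credit: $670 × 1,800/6,000 = $201.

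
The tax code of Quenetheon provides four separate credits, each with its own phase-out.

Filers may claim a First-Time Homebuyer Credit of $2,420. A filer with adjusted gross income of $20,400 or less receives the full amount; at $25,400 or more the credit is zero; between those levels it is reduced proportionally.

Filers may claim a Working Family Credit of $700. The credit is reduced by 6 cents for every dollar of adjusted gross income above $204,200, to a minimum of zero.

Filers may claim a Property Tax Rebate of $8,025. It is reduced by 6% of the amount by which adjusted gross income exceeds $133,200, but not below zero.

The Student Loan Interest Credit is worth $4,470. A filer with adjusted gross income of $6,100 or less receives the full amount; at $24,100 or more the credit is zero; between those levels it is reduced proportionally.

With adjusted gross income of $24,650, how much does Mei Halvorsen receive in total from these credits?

$9,088

First-Time Homebuyer Credit: $24,650 is $4,250 into a $5,000 phase-out range, leaving 750/5,000 of the credit: $2,420 × 750/5,000 = $363.
Working Family Credit: $24,650 is at or below the $204,200 threshold, so the full $700 applies.
Property Tax Rebate: $24,650 is at or below the $133,200 threshold, so the full $8,025 applies.
Student Loan Interest Credit: $24,650 is at or above $24,100, so the credit is $0.
Total: $363 + $700 + $8,025 + $0 = $9,088.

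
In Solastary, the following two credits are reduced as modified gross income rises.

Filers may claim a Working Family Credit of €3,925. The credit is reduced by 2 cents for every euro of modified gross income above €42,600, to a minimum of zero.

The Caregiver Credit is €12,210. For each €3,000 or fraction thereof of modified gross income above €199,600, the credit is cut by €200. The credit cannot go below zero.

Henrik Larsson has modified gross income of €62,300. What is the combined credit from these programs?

Working Family Credit: 2% of the €19,700 excess over €42,600 is €394; credit = €3,925 − €394 = €3,531.
Caregiver Credit: €62,300 is at or below the €199,600 threshold, so the full €12,210 applies.
Total: €3,531 + €12,210 = €15,741.

€15,741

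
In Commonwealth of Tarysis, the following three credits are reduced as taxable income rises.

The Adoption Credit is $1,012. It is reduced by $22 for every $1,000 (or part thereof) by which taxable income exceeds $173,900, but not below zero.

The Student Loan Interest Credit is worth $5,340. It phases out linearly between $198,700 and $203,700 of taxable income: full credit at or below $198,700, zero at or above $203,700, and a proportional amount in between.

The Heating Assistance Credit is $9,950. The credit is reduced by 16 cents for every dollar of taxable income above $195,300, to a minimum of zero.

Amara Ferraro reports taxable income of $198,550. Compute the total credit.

$15,232

Adoption Credit: income exceeds $173,900 by $24,650, which is 25 full-or-partial $1,000 increments; reduction = 25 × $22 = $550, leaving $462.
Student Loan Interest Credit: $198,550 is at or below the $198,700 threshold, so the full $5,340 applies.
Heating Assistance Credit: 16% of the $3,250 excess over $195,300 is $520; credit = $9,950 − $520 = $9,430.
Total: $462 + $5,340 + $9,430 = $15,232.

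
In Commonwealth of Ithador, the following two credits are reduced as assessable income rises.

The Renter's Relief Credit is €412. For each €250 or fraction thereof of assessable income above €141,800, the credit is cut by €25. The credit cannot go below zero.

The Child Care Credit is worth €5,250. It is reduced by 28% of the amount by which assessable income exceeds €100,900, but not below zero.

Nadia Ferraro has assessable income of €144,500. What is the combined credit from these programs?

Renter's Relief Credit: income exceeds €141,800 by €2,700, which is 11 full-or-partial €250 increments; reduction = 11 × €25 = €275, leaving €137.
Child Care Credit: 28% of the €43,600 excess over €100,900 is €12,208 ≥ base, so the credit is €0.
Total: €137 + €0 = €137.

€137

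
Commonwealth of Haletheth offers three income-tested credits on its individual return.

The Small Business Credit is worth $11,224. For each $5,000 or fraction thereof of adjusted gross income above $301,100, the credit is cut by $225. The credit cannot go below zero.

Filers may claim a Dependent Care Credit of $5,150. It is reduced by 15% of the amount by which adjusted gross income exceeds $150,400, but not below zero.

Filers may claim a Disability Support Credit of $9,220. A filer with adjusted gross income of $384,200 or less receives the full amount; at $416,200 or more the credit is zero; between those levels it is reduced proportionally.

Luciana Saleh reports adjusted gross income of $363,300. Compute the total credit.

Small Business Credit: income exceeds $301,100 by $62,200, which is 13 full-or-partial $5,000 increments; reduction = 13 × $225 = $2,925, leaving $8,299.
Dependent Care Credit: 15% of the $212,900 excess over $150,400 is $31,935 ≥ base, so the credit is $0.
Disability Support Credit: $363,300 is at or below the $384,200 threshold, so the full $9,220 applies.
Total: $8,299 + $0 + $9,220 = $17,519.

$17,519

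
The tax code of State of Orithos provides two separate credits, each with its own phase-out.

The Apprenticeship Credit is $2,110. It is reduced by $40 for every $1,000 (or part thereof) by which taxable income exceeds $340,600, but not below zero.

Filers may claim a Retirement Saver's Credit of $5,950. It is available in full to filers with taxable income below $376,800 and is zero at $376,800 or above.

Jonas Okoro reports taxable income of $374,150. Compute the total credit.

Apprenticeship Credit: income exceeds $340,600 by $33,550, which is 34 full-or-partial $1,000 increments; reduction = 34 × $40 = $1,360, leaving $750.
Retirement Saver's Credit: $374,150 is below the $376,800 cutoff, so the full $5,950 applies.
Total: $750 + $5,950 = $6,700.

$6,700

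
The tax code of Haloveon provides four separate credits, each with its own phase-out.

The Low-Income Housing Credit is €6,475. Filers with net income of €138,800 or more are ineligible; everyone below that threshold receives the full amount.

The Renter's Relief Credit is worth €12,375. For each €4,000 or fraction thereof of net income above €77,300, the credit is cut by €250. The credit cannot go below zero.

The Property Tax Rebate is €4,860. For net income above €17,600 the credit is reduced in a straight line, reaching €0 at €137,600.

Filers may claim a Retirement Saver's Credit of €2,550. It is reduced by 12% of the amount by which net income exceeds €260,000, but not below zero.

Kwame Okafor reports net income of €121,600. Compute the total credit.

€19,048

Low-Income Housing Credit: €121,600 is below the €138,800 cutoff, so the full €6,475 applies.
Renter's Relief Credit: income exceeds €77,300 by €44,300, which is 12 full-or-partial €4,000 increments; reduction = 12 × €250 = €3,000, leaving €9,375.
Property Tax Rebate: €121,600 is €104,000 into a €120,000 phase-out range, leaving 16,000/120,000 of the credit: €4,860 × 16,000/120,000 = €648.
Retirement Saver's Credit: €121,600 is at or below the €260,000 threshold, so the full €2,550 applies.
Total: €6,475 + €9,375 + €648 + €2,550 = €19,048.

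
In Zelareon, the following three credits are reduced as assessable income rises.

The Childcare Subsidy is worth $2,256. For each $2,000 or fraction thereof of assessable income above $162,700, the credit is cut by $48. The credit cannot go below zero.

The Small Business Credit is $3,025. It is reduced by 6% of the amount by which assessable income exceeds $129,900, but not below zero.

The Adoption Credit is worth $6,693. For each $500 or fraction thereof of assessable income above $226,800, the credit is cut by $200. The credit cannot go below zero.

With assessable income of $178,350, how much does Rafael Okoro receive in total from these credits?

$8,683

Childcare Subsidy: income exceeds $162,700 by $15,650, which is 8 full-or-partial $2,000 increments; reduction = 8 × $48 = $384, leaving $1,872.
Small Business Credit: 6% of the $48,450 excess over $129,900 is $2,907; credit = $3,025 − $2,907 = $118.
Adoption Credit: $178,350 is at or below the $226,800 threshold, so the full $6,693 applies.
Total: $1,872 + $118 + $6,693 = $8,683.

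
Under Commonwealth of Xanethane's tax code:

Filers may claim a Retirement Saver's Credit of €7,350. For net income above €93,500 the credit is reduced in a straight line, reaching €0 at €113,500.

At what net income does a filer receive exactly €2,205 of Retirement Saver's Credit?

€2,205 is 2,205/7,350 of the full €7,350, so 5,145/7,350 of the €20,000 range has been used: income = €93,500 + €20,000 × 5,145/7,350 = €107,500.

€107,500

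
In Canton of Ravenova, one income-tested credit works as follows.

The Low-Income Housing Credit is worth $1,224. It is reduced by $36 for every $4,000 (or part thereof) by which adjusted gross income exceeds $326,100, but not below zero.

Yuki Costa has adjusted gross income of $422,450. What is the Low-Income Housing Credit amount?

$324

Low-Income Housing Credit: income exceeds $326,100 by $96,350, which is 25 full-or-partial $4,000 increments; reduction = 25 × $36 = $900, leaving $324.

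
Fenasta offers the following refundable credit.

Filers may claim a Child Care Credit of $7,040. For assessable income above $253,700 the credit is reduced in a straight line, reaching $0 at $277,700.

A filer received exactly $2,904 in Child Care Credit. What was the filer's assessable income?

$2,904 is 2,904/7,040 of the full $7,040, so 4,136/7,040 of the $24,000 range has been used: income = $253,700 + $24,000 × 4,136/7,040 = $267,800.

$267,800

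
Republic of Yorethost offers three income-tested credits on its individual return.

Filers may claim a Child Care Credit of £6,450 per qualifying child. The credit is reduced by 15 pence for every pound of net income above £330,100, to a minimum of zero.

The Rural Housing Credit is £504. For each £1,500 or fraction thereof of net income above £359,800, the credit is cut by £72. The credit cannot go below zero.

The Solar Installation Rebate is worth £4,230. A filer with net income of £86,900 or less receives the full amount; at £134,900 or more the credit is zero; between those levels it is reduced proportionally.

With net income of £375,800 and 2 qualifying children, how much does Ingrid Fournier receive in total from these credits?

Child Care Credit: base = 2 × £6,450 = £12,900. 15% of the £45,700 excess over £330,100 is £6,855; credit = £12,900 − £6,855 = £6,045.
Rural Housing Credit: income exceeds £359,800 by £16,000 → 11 increments × £72 = £792 ≥ base, so the credit is £0.
Solar Installation Rebate: £375,800 is at or above £134,900, so the credit is £0.
Total: £6,045 + £0 + £0 = £6,045.

£6,045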